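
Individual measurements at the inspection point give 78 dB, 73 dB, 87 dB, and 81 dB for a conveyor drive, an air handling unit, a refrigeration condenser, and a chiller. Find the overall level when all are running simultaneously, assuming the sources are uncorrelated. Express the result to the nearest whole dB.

Incoherent sources combine by intensity addition: L_total = 10·log₁₀(Σ 10^(L_i/10)).
Σ 10^(L/10) = 10^(78/10) + 10^(73/10) + 10^(87/10) + 10^(81/10) = 7.101e+08.
L_total = 10·log₁₀(7.101e+08) = 88.51 dB.

89 dB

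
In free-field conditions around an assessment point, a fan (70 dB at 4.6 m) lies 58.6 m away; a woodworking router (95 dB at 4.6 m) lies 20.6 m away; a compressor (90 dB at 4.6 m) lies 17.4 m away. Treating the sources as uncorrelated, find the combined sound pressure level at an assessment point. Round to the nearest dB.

Propagate each source to the receiver with L = L_ref − 20·log₁₀(r/r_ref), then add intensities.
fan: 70 − 20·log₁₀(58.6/4.6) = 70 − 22.10 = 47.90 dB.
woodworking router: 95 − 20·log₁₀(20.6/4.6) = 95 − 13.02 = 81.98 dB.
compressor: 90 − 20·log₁₀(17.4/4.6) = 90 − 11.56 = 78.44 dB.
Σ 10^(L/10) = 2.276e+08 → L_total = 10·log₁₀(2.276e+08) = 83.57 dB.

84 dB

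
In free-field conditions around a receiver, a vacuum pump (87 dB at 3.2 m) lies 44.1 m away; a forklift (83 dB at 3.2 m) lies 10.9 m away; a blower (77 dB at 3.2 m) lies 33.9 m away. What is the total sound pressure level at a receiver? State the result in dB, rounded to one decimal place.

First find each source's level at the receiver (point-source: −20·log₁₀(r/r_ref)), then combine on an intensity basis.
vacuum pump: 87 − 20·log₁₀(44.1/3.2) = 87 − 22.79 = 64.21 dB.
forklift: 83 − 20·log₁₀(10.9/3.2) = 83 − 10.65 = 72.35 dB.
blower: 77 − 20·log₁₀(33.9/3.2) = 77 − 20.50 = 56.50 dB.
Σ 10^(L/10) = 2.028e+07 → L_total = 10·log₁₀(2.028e+07) = 73.07 dB.

73.1 dB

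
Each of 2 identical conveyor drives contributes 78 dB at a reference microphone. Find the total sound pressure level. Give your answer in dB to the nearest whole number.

81 dB

N identical incoherent sources raise the level by 10·log₁₀ N.
L_total = 78 + 10·log₁₀(2) = 78 + 3.010 = 81.01 dB.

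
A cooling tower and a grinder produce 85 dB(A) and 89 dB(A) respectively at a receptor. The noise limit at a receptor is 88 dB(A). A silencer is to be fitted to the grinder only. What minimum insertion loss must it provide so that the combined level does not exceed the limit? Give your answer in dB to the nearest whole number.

4 dB

Everything except the grinder sums to 10^(85/10) = 3.162e+08 in linear terms, 85.00 dB(A).
To meet 88 dB(A) overall, the treated grinder may contribute at most 10^(88/10) − 3.162e+08 = 3.147e+08, i.e. 84.98 dB(A).
Required insertion loss = 89 − 84.98 = 4.02 dB.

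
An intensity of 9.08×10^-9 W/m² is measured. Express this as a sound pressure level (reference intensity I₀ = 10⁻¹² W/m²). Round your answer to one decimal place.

Dividing by I₀ shifts the exponent by 12: I/I₀ = 9.08×10^3.
L = 10·(0.9581 + 3) = 39.58 dB.

39.6 dB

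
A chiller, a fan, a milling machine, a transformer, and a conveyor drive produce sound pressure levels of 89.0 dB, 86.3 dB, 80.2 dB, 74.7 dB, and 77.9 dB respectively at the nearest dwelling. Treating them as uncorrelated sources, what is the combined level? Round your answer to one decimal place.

For uncorrelated sources the intensities add, so convert each level to linear form, sum, and take 10·log₁₀ of the total.
Σ 10^(L/10) = 10^(89.0/10) + 10^(86.3/10) + 10^(80.2/10) + 10^(74.7/10) + 10^(77.9/10) = 1.417e+09.
L_total = 10·log₁₀(1.417e+09) = 91.51 dB.

91.5 dB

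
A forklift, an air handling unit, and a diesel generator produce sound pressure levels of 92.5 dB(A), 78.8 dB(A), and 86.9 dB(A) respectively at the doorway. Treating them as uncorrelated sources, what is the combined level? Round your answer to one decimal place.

93.7 dB(A)

For uncorrelated sources the intensities add, so convert each level to linear form, sum, and take 10·log₁₀ of the total.
Σ 10^(L/10) = 10^(92.5/10) + 10^(78.8/10) + 10^(86.9/10) = 2.344e+09.
L_total = 10·log₁₀(2.344e+09) = 93.70 dB(A).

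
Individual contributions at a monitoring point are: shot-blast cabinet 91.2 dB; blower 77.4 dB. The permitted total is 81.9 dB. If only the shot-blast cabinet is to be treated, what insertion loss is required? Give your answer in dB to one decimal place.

Everything except the shot-blast cabinet sums to 10^(77.4/10) = 5.495e+07 in linear terms, 77.40 dB.
To meet 81.9 dB overall, the treated shot-blast cabinet may contribute at most 10^(81.9/10) − 5.495e+07 = 9.993e+07, i.e. 80.00 dB.
Required insertion loss = 91.2 − 80.00 = 11.20 dB.

11.2 dB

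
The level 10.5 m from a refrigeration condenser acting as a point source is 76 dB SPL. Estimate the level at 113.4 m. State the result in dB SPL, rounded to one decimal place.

Point-source attenuation: ΔL = 20·log₁₀(r₂/r₁) = 20·log₁₀(113.4/10.5) = 20.668 dB.
L₂ = 76 − 20·log₁₀(113.4/10.5) = 76 − 20.668 = 55.33 dB SPL.

55.3 dB SPL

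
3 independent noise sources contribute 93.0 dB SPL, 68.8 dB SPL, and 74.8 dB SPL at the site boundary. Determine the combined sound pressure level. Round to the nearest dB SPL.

93 dB SPL

For uncorrelated sources the intensities add, so convert each level to linear form, sum, and take 10·log₁₀ of the total.
Σ 10^(L/10) = 10^(93.0/10) + 10^(68.8/10) + 10^(74.8/10) = 2.033e+09.
L_total = 10·log₁₀(2.033e+09) = 93.08 dB SPL.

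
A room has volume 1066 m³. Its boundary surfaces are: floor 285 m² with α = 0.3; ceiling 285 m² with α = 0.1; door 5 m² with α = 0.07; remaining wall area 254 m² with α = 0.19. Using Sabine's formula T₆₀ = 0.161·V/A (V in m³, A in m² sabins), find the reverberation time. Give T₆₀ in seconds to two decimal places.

A = Σ Sᵢαᵢ = 285·0.3 + 285·0.1 + 5·0.07 + 254·0.19 = 162.61 m².
T₆₀ = 0.161 × 1066 / 162.61 = 1.055 s.

1.06 s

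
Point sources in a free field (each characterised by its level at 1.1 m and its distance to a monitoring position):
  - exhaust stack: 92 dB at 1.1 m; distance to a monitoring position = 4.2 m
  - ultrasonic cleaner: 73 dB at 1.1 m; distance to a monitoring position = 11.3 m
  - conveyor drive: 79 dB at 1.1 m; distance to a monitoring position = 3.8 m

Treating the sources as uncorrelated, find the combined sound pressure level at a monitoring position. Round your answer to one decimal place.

80.6 dB

First find each source's level at the receiver (point-source: −20·log₁₀(r/r_ref)), then combine on an intensity basis.
exhaust stack: 92 − 20·log₁₀(4.2/1.1) = 92 − 11.64 = 80.36 dB.
ultrasonic cleaner: 73 − 20·log₁₀(11.3/1.1) = 73 − 20.23 = 52.77 dB.
conveyor drive: 79 − 20·log₁₀(3.8/1.1) = 79 − 10.77 = 68.23 dB.
Σ 10^(L/10) = 1.156e+08 → L_total = 10·log₁₀(1.156e+08) = 80.63 dB.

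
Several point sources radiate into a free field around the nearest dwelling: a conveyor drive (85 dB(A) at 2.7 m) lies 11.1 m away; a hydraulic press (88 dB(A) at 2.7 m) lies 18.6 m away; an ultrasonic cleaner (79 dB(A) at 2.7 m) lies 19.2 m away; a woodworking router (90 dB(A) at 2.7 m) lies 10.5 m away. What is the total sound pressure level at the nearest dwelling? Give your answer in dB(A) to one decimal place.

80.0 dB(A)

Apply inverse-square spreading to bring every level to the receiver, then sum 10^(L/10).
conveyor drive: 85 − 20·log₁₀(11.1/2.7) = 85 − 12.28 = 72.72 dB(A).
hydraulic press: 88 − 20·log₁₀(18.6/2.7) = 88 − 16.76 = 71.24 dB(A).
ultrasonic cleaner: 79 − 20·log₁₀(19.2/2.7) = 79 − 17.04 = 61.96 dB(A).
woodworking router: 90 − 20·log₁₀(10.5/2.7) = 90 − 11.80 = 78.20 dB(A).
Σ 10^(L/10) = 9.970e+07 → L_total = 10·log₁₀(9.970e+07) = 79.99 dB(A).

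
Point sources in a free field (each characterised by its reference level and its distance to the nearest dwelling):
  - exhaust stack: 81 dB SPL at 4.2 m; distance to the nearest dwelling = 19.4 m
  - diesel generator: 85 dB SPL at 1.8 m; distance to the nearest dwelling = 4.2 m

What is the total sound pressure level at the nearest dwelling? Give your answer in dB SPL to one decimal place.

78.1 dB SPL

Apply inverse-square spreading to bring every level to the receiver, then sum 10^(L/10).
exhaust stack: 81 − 20·log₁₀(19.4/4.2) = 81 − 13.29 = 67.71 dB SPL.
diesel generator: 85 − 20·log₁₀(4.2/1.8) = 85 − 7.36 = 77.64 dB SPL.
Σ 10^(L/10) = 6.398e+07 → L_total = 10·log₁₀(6.398e+07) = 78.06 dB SPL.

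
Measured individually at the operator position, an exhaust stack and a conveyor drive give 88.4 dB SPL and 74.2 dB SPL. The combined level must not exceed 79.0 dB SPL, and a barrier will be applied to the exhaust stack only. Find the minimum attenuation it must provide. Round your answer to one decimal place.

The untreated sources together contribute 10^(74.2/10) = 2.630e+07, i.e. 74.20 dB SPL.
The limit corresponds to 10^(79.0/10) = 7.943e+07; subtracting the fixed part leaves 5.313e+07 for the exhaust stack, i.e. 77.25 dB SPL.
So the exhaust stack must be reduced from 88.4 to 77.25 dB SPL: IL = 11.15 dB.

11.1 dB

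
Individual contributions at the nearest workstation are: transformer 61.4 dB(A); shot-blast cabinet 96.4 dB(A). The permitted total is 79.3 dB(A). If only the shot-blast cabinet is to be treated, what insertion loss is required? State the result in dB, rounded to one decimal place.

The untreated sources together contribute 10^(61.4/10) = 1.380e+06, i.e. 61.40 dB(A).
The limit corresponds to 10^(79.3/10) = 8.511e+07; subtracting the fixed part leaves 8.373e+07 for the shot-blast cabinet, i.e. 79.23 dB(A).
So the shot-blast cabinet must be reduced from 96.4 to 79.23 dB(A): IL = 17.17 dB.

17.2 dB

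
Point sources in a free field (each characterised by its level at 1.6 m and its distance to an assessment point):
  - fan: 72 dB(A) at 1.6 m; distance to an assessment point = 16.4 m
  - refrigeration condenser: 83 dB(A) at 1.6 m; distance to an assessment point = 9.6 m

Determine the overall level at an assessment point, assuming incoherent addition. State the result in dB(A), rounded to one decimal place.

67.6 dB(A)

First find each source's level at the receiver (point-source: −20·log₁₀(r/r_ref)), then combine on an intensity basis.
fan: 72 − 20·log₁₀(16.4/1.6) = 72 − 20.21 = 51.79 dB(A).
refrigeration condenser: 83 − 20·log₁₀(9.6/1.6) = 83 − 15.56 = 67.44 dB(A).
Σ 10^(L/10) = 5.693e+06 → L_total = 10·log₁₀(5.693e+06) = 67.55 dB(A).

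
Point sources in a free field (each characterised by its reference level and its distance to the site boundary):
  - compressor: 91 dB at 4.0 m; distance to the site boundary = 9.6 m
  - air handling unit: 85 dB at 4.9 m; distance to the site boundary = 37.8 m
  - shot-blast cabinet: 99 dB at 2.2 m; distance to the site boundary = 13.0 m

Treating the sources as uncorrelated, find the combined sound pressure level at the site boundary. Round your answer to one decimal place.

First find each source's level at the receiver (point-source: −20·log₁₀(r/r_ref)), then combine on an intensity basis.
compressor: 91 − 20·log₁₀(9.6/4.0) = 91 − 7.60 = 83.40 dB.
air handling unit: 85 − 20·log₁₀(37.8/4.9) = 85 − 17.75 = 67.25 dB.
shot-blast cabinet: 99 − 20·log₁₀(13.0/2.2) = 99 − 15.43 = 83.57 dB.
Σ 10^(L/10) = 4.514e+08 → L_total = 10·log₁₀(4.514e+08) = 86.55 dB.

86.5 dB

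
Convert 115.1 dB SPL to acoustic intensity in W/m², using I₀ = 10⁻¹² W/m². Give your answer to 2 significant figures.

I/I₀ = 10^(115.1/10) = 3.236e+11, so I = 3.236e+11 × 10⁻¹² W/m².

0.32 W/m²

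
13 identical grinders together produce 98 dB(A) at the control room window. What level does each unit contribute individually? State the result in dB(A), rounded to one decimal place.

For N identical incoherent sources L_total = L₁ + 10·log₁₀ N, so L₁ = 98 − 10·log₁₀(13) = 98 − 11.139.

86.9 dB(A)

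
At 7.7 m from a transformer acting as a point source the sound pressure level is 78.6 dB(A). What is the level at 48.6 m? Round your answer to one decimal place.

Point-source attenuation: ΔL = 20·log₁₀(r₂/r₁) = 20·log₁₀(48.6/7.7) = 16.003 dB.
L₂ = 78.6 − 20·log₁₀(48.6/7.7) = 78.6 − 16.003 = 62.60 dB(A).

62.6 dB(A)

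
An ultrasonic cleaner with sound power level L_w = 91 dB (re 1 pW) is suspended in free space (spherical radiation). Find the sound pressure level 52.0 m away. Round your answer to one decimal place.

The power spreads over a sphere of area 4π·r², so L_p = L_w − 10·log₁₀(4π·r²).
4π·r² = 3.398e+04 m², 10·log₁₀ of that is 45.312 dB.
L_p = 91 − 45.312 = 45.69 dB.

45.7 dB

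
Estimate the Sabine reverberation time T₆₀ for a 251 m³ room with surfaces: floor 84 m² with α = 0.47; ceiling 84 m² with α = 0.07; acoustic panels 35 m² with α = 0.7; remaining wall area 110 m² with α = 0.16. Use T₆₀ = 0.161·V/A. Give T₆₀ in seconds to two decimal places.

A = Σ Sᵢαᵢ = 84·0.47 + 84·0.07 + 35·0.7 + 110·0.16 = 87.46 m².
T₆₀ = 0.161·V/A = 0.161·251/87.46 = 0.462 s.

0.46 s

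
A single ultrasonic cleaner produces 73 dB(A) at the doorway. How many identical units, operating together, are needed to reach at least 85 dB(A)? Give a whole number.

The shortfall is 85 − 73 = 12.0 dB, and N units add 10·log₁₀ N, so need 10·log₁₀ N ≥ 12.0.
N ≥ 10^(12.0/10) = 15.849, so N = 16.

16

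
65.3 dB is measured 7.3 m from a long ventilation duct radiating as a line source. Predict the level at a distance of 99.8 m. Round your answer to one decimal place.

53.9 dB

Cylindrical spreading from a line source gives a 10·log₁₀(r₂/r₁) drop.
L₂ = 65.3 − 10·log₁₀(99.8/7.3) = 65.3 − 11.358 = 53.94 dB.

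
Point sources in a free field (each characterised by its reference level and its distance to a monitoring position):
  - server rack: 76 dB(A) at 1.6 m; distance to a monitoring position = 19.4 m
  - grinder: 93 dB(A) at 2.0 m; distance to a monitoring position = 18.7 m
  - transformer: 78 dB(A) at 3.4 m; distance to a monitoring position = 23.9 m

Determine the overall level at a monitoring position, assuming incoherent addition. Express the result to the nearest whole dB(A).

Apply inverse-square spreading to bring every level to the receiver, then sum 10^(L/10).
server rack: 76 − 20·log₁₀(19.4/1.6) = 76 − 21.67 = 54.33 dB(A).
grinder: 93 − 20·log₁₀(18.7/2.0) = 93 − 19.42 = 73.58 dB(A).
transformer: 78 − 20·log₁₀(23.9/3.4) = 78 − 16.94 = 61.06 dB(A).
Σ 10^(L/10) = 2.437e+07 → L_total = 10·log₁₀(2.437e+07) = 73.87 dB(A).

74 dB(A)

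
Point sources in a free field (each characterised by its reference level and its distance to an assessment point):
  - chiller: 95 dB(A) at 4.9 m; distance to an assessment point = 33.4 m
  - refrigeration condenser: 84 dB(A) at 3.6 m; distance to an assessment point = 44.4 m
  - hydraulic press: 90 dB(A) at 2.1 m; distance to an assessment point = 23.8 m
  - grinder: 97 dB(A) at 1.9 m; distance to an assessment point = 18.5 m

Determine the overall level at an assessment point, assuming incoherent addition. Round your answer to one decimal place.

81.2 dB(A)

First find each source's level at the receiver (point-source: −20·log₁₀(r/r_ref)), then combine on an intensity basis.
chiller: 95 − 20·log₁₀(33.4/4.9) = 95 − 16.67 = 78.33 dB(A).
refrigeration condenser: 84 − 20·log₁₀(44.4/3.6) = 84 − 21.82 = 62.18 dB(A).
hydraulic press: 90 − 20·log₁₀(23.8/2.1) = 90 − 21.09 = 68.91 dB(A).
grinder: 97 − 20·log₁₀(18.5/1.9) = 97 − 19.77 = 77.23 dB(A).
Σ 10^(L/10) = 1.304e+08 → L_total = 10·log₁₀(1.304e+08) = 81.15 dB(A).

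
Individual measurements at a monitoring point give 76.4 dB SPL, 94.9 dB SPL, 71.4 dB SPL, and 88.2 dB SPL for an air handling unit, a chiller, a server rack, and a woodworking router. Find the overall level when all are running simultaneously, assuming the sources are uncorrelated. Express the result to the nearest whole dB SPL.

96 dB SPL

Incoherent sources combine by intensity addition: L_total = 10·log₁₀(Σ 10^(L_i/10)).
Σ 10^(L/10) = 10^(76.4/10) + 10^(94.9/10) + 10^(71.4/10) + 10^(88.2/10) = 3.808e+09.
L_total = 10·log₁₀(3.808e+09) = 95.81 dB SPL.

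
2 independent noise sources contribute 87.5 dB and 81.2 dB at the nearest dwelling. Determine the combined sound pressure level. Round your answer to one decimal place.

For uncorrelated sources the intensities add, so convert each level to linear form, sum, and take 10·log₁₀ of the total.
Σ 10^(L/10) = 10^(87.5/10) + 10^(81.2/10) = 6.942e+08.
L_total = 10·log₁₀(6.942e+08) = 88.41 dB.

88.4 dB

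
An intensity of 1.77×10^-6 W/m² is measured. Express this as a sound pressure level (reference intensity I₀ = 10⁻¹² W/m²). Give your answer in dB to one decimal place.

62.5 dB

I/I₀ = 1.77×10^-6/10⁻¹² = 1.77×10^6, and L = 10·log₁₀(I/I₀).
L = 10·(0.2480 + 6) = 62.48 dB.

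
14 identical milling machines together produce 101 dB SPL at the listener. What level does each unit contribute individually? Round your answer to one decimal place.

89.5 dB SPL

14 equal contributions raise the level by 10·log₁₀ 14 = 11.461 dB, so each unit alone gives 101 − 11.461.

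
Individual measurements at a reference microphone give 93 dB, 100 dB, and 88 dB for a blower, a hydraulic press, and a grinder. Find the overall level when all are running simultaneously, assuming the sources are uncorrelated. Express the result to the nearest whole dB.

101 dB

For uncorrelated sources the intensities add, so convert each level to linear form, sum, and take 10·log₁₀ of the total.
Σ 10^(L/10) = 10^(93/10) + 10^(100/10) + 10^(88/10) = 1.263e+10.
L_total = 10·log₁₀(1.263e+10) = 101.01 dB.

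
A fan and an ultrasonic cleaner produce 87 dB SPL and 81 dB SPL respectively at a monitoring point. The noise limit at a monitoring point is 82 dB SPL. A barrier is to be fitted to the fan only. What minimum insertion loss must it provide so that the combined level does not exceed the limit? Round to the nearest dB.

The untreated sources together contribute 10^(81/10) = 1.259e+08, i.e. 81.00 dB SPL.
The limit corresponds to 10^(82/10) = 1.585e+08; subtracting the fixed part leaves 3.260e+07 for the fan, i.e. 75.13 dB SPL.
So the fan must be reduced from 87 to 75.13 dB SPL: IL = 11.87 dB.

12 dB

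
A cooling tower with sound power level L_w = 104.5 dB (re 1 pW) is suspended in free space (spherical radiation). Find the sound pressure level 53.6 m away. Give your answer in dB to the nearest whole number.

59 dB

Free-field spherical radiation: L_p = L_w − 10·log₁₀(4π·r²), r = 53.6 m.
4π·r² = 3.61e+04 m², 10·log₁₀ of that is 45.575 dB.
L_p = 104.5 − 45.575 = 58.92 dB.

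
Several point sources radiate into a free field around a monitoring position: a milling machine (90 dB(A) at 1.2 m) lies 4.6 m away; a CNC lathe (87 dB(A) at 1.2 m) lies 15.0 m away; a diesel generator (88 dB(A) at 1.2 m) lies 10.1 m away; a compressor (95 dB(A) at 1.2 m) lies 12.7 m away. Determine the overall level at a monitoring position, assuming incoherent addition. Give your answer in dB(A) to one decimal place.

80.4 dB(A)

Apply inverse-square spreading to bring every level to the receiver, then sum 10^(L/10).
milling machine: 90 − 20·log₁₀(4.6/1.2) = 90 − 11.67 = 78.33 dB(A).
CNC lathe: 87 − 20·log₁₀(15.0/1.2) = 87 − 21.94 = 65.06 dB(A).
diesel generator: 88 − 20·log₁₀(10.1/1.2) = 88 − 18.50 = 69.50 dB(A).
compressor: 95 − 20·log₁₀(12.7/1.2) = 95 − 20.49 = 74.51 dB(A).
Σ 10^(L/10) = 1.084e+08 → L_total = 10·log₁₀(1.084e+08) = 80.35 dB(A).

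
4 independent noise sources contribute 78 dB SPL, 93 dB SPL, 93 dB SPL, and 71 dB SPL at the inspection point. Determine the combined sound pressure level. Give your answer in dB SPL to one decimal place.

96.1 dB SPL

For uncorrelated sources the intensities add, so convert each level to linear form, sum, and take 10·log₁₀ of the total.
Σ 10^(L/10) = 10^(78/10) + 10^(93/10) + 10^(93/10) + 10^(71/10) = 4.066e+09.
L_total = 10·log₁₀(4.066e+09) = 96.09 dB SPL.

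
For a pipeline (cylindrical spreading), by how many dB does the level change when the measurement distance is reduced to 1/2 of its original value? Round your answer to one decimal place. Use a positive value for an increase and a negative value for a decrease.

+3.0 dB

Line-source spreading: ΔL = −10·log₁₀(r₂/r₁).
ΔL = −10·log₁₀(0.5) = +3.01 dB.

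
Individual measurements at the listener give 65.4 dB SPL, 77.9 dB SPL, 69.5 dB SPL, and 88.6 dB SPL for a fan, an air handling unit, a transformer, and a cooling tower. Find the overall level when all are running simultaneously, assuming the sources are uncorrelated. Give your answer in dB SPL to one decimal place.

89.0 dB SPL

Incoherent sources combine by intensity addition: L_total = 10·log₁₀(Σ 10^(L_i/10)).
Σ 10^(L/10) = 10^(65.4/10) + 10^(77.9/10) + 10^(69.5/10) + 10^(88.6/10) = 7.985e+08.
L_total = 10·log₁₀(7.985e+08) = 89.02 dB SPL.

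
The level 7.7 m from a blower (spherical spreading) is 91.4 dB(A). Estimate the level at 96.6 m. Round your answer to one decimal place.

69.4 dB(A)

Point-source attenuation: ΔL = 20·log₁₀(r₂/r₁) = 20·log₁₀(96.6/7.7) = 21.970 dB.
L₂ = 91.4 − 20·log₁₀(96.6/7.7) = 91.4 − 21.970 = 69.43 dB(A).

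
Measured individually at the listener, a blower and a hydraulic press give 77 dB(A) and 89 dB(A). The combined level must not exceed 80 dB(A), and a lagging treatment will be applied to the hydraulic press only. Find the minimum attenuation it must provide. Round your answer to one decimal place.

12.0 dB

Fixed contribution from the other source: Σ 10^(L/10) = 10^(77/10) = 5.012e+07 (77.00 dB(A)).
The limit corresponds to 10^(80/10) = 1.000e+08; subtracting the fixed part leaves 4.988e+07 for the hydraulic press, i.e. 76.98 dB(A).
So the hydraulic press must be reduced from 89 to 76.98 dB(A): IL = 12.02 dB.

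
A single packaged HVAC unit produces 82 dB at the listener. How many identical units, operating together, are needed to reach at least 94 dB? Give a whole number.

16

The shortfall is 94 − 82 = 12.0 dB, and N units add 10·log₁₀ N, so need 10·log₁₀ N ≥ 12.0.
N ≥ 10^(12.0/10) = 15.849, so N = 16.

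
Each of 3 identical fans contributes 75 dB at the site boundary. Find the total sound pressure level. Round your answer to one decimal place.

79.8 dB

With 3 equal, uncorrelated contributions the intensity is 3× that of one unit, giving a rise of 10·log₁₀ 3.
L_total = 75 + 10·log₁₀(3) = 75 + 4.771 = 79.77 dB.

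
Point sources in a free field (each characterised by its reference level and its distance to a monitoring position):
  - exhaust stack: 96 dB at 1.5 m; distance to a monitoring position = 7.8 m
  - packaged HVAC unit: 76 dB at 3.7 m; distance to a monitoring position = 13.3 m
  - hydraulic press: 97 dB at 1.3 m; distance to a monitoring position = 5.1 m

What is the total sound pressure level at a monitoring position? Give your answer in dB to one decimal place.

First find each source's level at the receiver (point-source: −20·log₁₀(r/r_ref)), then combine on an intensity basis.
exhaust stack: 96 − 20·log₁₀(7.8/1.5) = 96 − 14.32 = 81.68 dB.
packaged HVAC unit: 76 − 20·log₁₀(13.3/3.7) = 76 − 11.11 = 64.89 dB.
hydraulic press: 97 − 20·log₁₀(5.1/1.3) = 97 − 11.87 = 85.13 dB.
Σ 10^(L/10) = 4.760e+08 → L_total = 10·log₁₀(4.760e+08) = 86.78 dB.

86.8 dB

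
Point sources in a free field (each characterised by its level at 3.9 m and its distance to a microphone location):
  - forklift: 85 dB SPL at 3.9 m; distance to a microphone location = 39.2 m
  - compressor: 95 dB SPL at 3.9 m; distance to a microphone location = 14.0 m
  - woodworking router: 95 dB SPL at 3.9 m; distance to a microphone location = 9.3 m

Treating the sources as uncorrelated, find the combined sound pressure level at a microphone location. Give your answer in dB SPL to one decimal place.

First find each source's level at the receiver (point-source: −20·log₁₀(r/r_ref)), then combine on an intensity basis.
forklift: 85 − 20·log₁₀(39.2/3.9) = 85 − 20.04 = 64.96 dB SPL.
compressor: 95 − 20·log₁₀(14.0/3.9) = 95 − 11.10 = 83.90 dB SPL.
woodworking router: 95 − 20·log₁₀(9.3/3.9) = 95 − 7.55 = 87.45 dB SPL.
Σ 10^(L/10) = 8.046e+08 → L_total = 10·log₁₀(8.046e+08) = 89.06 dB SPL.

89.1 dB SPL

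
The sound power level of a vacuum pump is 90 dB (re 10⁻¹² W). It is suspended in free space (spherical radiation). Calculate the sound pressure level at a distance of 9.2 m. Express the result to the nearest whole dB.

L_p = L_w − 10·log₁₀(4π·r²) with r = 9.2 m.
4π·r² = 1064 m², 10·log₁₀ of that is 30.268 dB.
L_p = 90 − 30.268 = 59.73 dB.

60 dB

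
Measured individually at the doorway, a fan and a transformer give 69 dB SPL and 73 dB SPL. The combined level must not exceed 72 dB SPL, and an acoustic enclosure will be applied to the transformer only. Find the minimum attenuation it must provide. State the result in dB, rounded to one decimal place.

4.0 dB

The untreated sources together contribute 10^(69/10) = 7.943e+06, i.e. 69.00 dB SPL.
To meet 72 dB SPL overall, the treated transformer may contribute at most 10^(72/10) − 7.943e+06 = 7.906e+06, i.e. 68.98 dB SPL.
So the transformer must be reduced from 73 to 68.98 dB SPL: IL = 4.02 dB.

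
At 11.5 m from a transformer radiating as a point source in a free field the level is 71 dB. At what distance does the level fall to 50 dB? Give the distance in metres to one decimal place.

129.0 m

The 21.0 dB drop corresponds to a distance ratio of 10^(21.0/20) for a point source.
r₂ = 11.5·10^((71−50)/20) = 11.5·10^(21.0/20) = 129.03 m.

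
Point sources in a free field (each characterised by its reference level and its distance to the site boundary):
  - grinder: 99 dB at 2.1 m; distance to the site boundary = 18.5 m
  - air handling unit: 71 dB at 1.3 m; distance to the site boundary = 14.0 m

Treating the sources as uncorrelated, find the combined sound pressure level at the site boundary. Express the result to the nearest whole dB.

80 dB

Propagate each source to the receiver with L = L_ref − 20·log₁₀(r/r_ref), then add intensities.
grinder: 99 − 20·log₁₀(18.5/2.1) = 99 − 18.90 = 80.10 dB.
air handling unit: 71 − 20·log₁₀(14.0/1.3) = 71 − 20.64 = 50.36 dB.
Σ 10^(L/10) = 1.025e+08 → L_total = 10·log₁₀(1.025e+08) = 80.11 dB.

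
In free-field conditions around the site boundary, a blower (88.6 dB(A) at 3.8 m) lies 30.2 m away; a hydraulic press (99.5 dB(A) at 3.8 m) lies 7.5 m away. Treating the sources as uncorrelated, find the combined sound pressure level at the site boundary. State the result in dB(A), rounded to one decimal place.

First find each source's level at the receiver (point-source: −20·log₁₀(r/r_ref)), then combine on an intensity basis.
blower: 88.6 − 20·log₁₀(30.2/3.8) = 88.6 − 18.00 = 70.60 dB(A).
hydraulic press: 99.5 − 20·log₁₀(7.5/3.8) = 99.5 − 5.91 = 93.59 dB(A).
Σ 10^(L/10) = 2.299e+09 → L_total = 10·log₁₀(2.299e+09) = 93.62 dB(A).

93.6 dB(A)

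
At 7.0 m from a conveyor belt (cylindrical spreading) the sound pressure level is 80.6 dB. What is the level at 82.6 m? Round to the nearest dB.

Line-source attenuation: ΔL = 10·log₁₀(r₂/r₁) = 10·log₁₀(82.6/7.0) = 10.719 dB.
L₂ = 80.6 − 10·log₁₀(82.6/7.0) = 80.6 − 10.719 = 69.88 dB.

70 dB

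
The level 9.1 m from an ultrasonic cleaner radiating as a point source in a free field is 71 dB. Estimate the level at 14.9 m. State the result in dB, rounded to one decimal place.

For a point source, L₂ = L₁ − 20·log₁₀(r₂/r₁).
L₂ = 71 − 20·log₁₀(14.9/9.1) = 71 − 4.283 = 66.72 dB.

66.7 dB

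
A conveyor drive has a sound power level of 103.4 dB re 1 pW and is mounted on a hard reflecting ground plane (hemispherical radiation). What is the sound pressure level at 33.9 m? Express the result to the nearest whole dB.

L_p = L_w − 10·log₁₀(2π·r²) with r = 33.9 m.
2π·r² = 7221 m², 10·log₁₀ of that is 38.586 dB.
L_p = 103.4 − 38.586 = 64.81 dB.

65 dB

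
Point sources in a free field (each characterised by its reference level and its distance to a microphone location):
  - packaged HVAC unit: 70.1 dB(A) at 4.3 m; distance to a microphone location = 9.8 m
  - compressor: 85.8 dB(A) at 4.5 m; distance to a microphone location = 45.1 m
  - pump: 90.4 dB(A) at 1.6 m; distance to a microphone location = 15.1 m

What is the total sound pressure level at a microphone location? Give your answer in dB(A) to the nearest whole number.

73 dB(A)

First find each source's level at the receiver (point-source: −20·log₁₀(r/r_ref)), then combine on an intensity basis.
packaged HVAC unit: 70.1 − 20·log₁₀(9.8/4.3) = 70.1 − 7.16 = 62.94 dB(A).
compressor: 85.8 − 20·log₁₀(45.1/4.5) = 85.8 − 20.02 = 65.78 dB(A).
pump: 90.4 − 20·log₁₀(15.1/1.6) = 90.4 − 19.50 = 70.90 dB(A).
Σ 10^(L/10) = 1.807e+07 → L_total = 10·log₁₀(1.807e+07) = 72.57 dB(A).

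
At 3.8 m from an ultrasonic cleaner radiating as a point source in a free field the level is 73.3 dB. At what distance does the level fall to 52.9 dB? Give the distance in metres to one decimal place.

39.8 m

For a point source L₁ − L₂ = 20·log₁₀(r₂/r₁), so r₂ = r₁·10^((L₁−L₂)/20).
r₂ = 3.8·10^((73.3−52.9)/20) = 3.8·10^(20.4/20) = 39.79 m.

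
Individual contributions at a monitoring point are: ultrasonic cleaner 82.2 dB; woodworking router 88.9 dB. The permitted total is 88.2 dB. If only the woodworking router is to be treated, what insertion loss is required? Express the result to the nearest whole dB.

2 dB

The untreated sources together contribute 10^(82.2/10) = 1.660e+08, i.e. 82.20 dB.
To meet 88.2 dB overall, the treated woodworking router may contribute at most 10^(88.2/10) − 1.660e+08 = 4.947e+08, i.e. 86.94 dB.
Required insertion loss = 88.9 − 86.94 = 1.96 dB.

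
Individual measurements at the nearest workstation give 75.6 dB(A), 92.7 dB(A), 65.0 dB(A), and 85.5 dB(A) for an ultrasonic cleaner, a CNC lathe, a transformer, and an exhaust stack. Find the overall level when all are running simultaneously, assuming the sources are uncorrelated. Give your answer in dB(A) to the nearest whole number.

94 dB(A)

Incoherent sources combine by intensity addition: L_total = 10·log₁₀(Σ 10^(L_i/10)).
Σ 10^(L/10) = 10^(75.6/10) + 10^(92.7/10) + 10^(65.0/10) + 10^(85.5/10) = 2.256e+09.
L_total = 10·log₁₀(2.256e+09) = 93.53 dB(A).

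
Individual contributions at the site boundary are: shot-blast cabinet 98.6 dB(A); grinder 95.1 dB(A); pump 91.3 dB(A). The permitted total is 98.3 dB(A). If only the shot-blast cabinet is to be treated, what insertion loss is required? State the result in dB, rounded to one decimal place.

5.2 dB

Fixed contribution from the other sources: Σ 10^(L/10) = 10^(95.1/10) + 10^(91.3/10) = 4.585e+09 (96.61 dB(A)).
To meet 98.3 dB(A) overall, the treated shot-blast cabinet may contribute at most 10^(98.3/10) − 4.585e+09 = 2.176e+09, i.e. 93.38 dB(A).
Required insertion loss = 98.6 − 93.38 = 5.22 dB.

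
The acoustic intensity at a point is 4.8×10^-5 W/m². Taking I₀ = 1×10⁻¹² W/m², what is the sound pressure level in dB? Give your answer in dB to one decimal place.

76.8 dB

L = 10·log₁₀(I/I₀) = 10·log₁₀(4.8×10^-5/10⁻¹²) = 10·log₁₀(4.8×10^7).
L = 10·(0.6812 + 7) = 76.81 dB.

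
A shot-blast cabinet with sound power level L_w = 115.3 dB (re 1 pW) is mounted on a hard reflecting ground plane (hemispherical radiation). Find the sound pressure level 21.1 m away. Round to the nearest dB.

L_p = L_w − 10·log₁₀(2π·r²) with r = 21.1 m.
2π·r² = 2797 m², 10·log₁₀ of that is 34.467 dB.
L_p = 115.3 − 34.467 = 80.83 dB.

81 dB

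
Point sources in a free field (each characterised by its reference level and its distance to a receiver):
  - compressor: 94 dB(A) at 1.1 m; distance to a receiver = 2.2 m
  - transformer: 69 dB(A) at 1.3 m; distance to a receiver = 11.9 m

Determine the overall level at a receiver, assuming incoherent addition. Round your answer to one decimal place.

88.0 dB(A)

Apply inverse-square spreading to bring every level to the receiver, then sum 10^(L/10).
compressor: 94 − 20·log₁₀(2.2/1.1) = 94 − 6.02 = 87.98 dB(A).
transformer: 69 − 20·log₁₀(11.9/1.3) = 69 − 19.23 = 49.77 dB(A).
Σ 10^(L/10) = 6.281e+08 → L_total = 10·log₁₀(6.281e+08) = 87.98 dB(A).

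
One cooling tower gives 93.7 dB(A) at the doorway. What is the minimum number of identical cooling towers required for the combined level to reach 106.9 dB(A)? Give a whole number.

The shortfall is 106.9 − 93.7 = 13.2 dB, and N units add 10·log₁₀ N, so need 10·log₁₀ N ≥ 13.2.
N ≥ 10^(13.2/10) = 20.893, so N = 21.

21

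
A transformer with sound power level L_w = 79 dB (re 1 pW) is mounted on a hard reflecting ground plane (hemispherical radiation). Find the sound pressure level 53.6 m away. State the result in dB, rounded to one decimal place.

Free-field hemispherical radiation: L_p = L_w − 10·log₁₀(2π·r²), r = 53.6 m.
2π·r² = 1.805e+04 m², 10·log₁₀ of that is 42.565 dB.
L_p = 79 − 42.565 = 36.43 dB.

36.4 dB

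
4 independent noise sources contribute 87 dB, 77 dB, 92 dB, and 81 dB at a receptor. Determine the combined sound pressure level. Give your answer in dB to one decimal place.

For uncorrelated sources the intensities add, so convert each level to linear form, sum, and take 10·log₁₀ of the total.
Σ 10^(L/10) = 10^(87/10) + 10^(77/10) + 10^(92/10) + 10^(81/10) = 2.262e+09.
L_total = 10·log₁₀(2.262e+09) = 93.55 dB.

93.5 dB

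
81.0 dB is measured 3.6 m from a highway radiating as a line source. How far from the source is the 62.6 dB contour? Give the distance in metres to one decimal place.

249.1 m

Line-source spreading drops the level by 10·log₁₀(r₂/r₁); inverting, r₂/r₁ = 10^(ΔL/10).
r₂ = 3.6·10^((81.0−62.6)/10) = 3.6·10^(18.4/10) = 249.06 m.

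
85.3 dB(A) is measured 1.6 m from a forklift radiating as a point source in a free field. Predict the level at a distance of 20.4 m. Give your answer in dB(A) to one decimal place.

63.2 dB(A)

Spherical spreading from a point source gives a 20·log₁₀(r₂/r₁) drop.
L₂ = 85.3 − 20·log₁₀(20.4/1.6) = 85.3 − 22.110 = 63.19 dB(A).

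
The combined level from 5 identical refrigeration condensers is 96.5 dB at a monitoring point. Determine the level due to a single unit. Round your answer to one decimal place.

5 equal contributions raise the level by 10·log₁₀ 5 = 6.990 dB, so each unit alone gives 96.5 − 6.990.

89.5 dB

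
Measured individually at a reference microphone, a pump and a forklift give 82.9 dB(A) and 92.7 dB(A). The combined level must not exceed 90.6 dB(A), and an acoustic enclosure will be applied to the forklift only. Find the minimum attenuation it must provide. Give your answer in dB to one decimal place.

Everything except the forklift sums to 10^(82.9/10) = 1.950e+08 in linear terms, 82.90 dB(A).
The limit corresponds to 10^(90.6/10) = 1.148e+09; subtracting the fixed part leaves 9.532e+08 for the forklift, i.e. 89.79 dB(A).
Required insertion loss = 92.7 − 89.79 = 2.91 dB.

2.9 dB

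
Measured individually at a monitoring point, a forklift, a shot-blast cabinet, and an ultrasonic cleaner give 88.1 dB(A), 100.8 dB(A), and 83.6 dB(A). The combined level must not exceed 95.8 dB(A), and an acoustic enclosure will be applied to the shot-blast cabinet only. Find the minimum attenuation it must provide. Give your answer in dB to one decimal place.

6.1 dB

Everything except the shot-blast cabinet sums to 10^(88.1/10) + 10^(83.6/10) = 8.747e+08 in linear terms, 89.42 dB(A).
To meet 95.8 dB(A) overall, the treated shot-blast cabinet may contribute at most 10^(95.8/10) − 8.747e+08 = 2.927e+09, i.e. 94.66 dB(A).
So the shot-blast cabinet must be reduced from 100.8 to 94.66 dB(A): IL = 6.14 dB.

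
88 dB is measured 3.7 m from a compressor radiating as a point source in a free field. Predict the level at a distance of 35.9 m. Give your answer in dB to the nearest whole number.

For a point source, L₂ = L₁ − 20·log₁₀(r₂/r₁).
L₂ = 88 − 20·log₁₀(35.9/3.7) = 88 − 19.738 = 68.26 dB.

68 dB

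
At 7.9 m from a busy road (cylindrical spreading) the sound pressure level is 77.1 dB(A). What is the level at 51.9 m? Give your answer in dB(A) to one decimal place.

68.9 dB(A)

For a line source, L₂ = L₁ − 10·log₁₀(r₂/r₁).
L₂ = 77.1 − 10·log₁₀(51.9/7.9) = 77.1 − 8.175 = 68.92 dB(A).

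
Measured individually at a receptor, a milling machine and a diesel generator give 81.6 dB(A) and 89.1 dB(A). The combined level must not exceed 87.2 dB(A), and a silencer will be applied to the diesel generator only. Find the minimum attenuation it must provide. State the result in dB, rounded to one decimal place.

3.3 dB

The untreated sources together contribute 10^(81.6/10) = 1.445e+08, i.e. 81.60 dB(A).
To meet 87.2 dB(A) overall, the treated diesel generator may contribute at most 10^(87.2/10) − 1.445e+08 = 3.803e+08, i.e. 85.80 dB(A).
Required insertion loss = 89.1 − 85.80 = 3.30 dB.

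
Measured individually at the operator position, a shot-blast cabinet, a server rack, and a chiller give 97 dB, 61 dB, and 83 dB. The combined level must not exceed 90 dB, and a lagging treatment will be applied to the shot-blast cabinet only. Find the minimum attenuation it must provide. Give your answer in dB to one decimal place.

Everything except the shot-blast cabinet sums to 10^(61/10) + 10^(83/10) = 2.008e+08 in linear terms, 83.03 dB.
To meet 90 dB overall, the treated shot-blast cabinet may contribute at most 10^(90/10) − 2.008e+08 = 7.992e+08, i.e. 89.03 dB.
Required insertion loss = 97 − 89.03 = 7.97 dB.

8.0 dB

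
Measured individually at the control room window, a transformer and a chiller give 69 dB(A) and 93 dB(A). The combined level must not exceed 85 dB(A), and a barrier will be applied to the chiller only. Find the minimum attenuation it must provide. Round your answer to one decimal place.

8.1 dB

Everything except the chiller sums to 10^(69/10) = 7.943e+06 in linear terms, 69.00 dB(A).
The limit corresponds to 10^(85/10) = 3.162e+08; subtracting the fixed part leaves 3.083e+08 for the chiller, i.e. 84.89 dB(A).
Required insertion loss = 93 − 84.89 = 8.11 dB.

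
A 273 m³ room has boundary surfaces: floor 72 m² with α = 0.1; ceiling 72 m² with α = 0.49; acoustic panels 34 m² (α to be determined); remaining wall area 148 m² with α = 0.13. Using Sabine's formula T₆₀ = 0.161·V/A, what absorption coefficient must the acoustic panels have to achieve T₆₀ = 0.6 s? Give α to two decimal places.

0.34

A = 0.161·V/T₆₀ = 0.161·273/0.6 = 73.26 m² sabins.
Absorption from the other surfaces = 72·0.1 + 72·0.49 + 148·0.13 = 61.72 m², so the acoustic panels must supply 11.54 m² over 34 m².
α = 11.54/34 = 0.339.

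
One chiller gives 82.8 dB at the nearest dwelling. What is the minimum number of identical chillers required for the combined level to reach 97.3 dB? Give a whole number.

N identical sources give L₁ + 10·log₁₀ N, so require 10·log₁₀ N ≥ 97.3 − 82.8 = 14.5 dB.
N ≥ 10^(14.5/10) = 28.184, so N = 29.

29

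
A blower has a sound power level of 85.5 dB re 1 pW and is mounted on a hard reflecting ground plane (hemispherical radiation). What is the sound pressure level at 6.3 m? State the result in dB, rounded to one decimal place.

The power spreads over a hemisphere of area 2π·r², so L_p = L_w − 10·log₁₀(2π·r²).
2π·r² = 249.4 m², 10·log₁₀ of that is 23.969 dB.
L_p = 85.5 − 23.969 = 61.53 dB.

61.5 dB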